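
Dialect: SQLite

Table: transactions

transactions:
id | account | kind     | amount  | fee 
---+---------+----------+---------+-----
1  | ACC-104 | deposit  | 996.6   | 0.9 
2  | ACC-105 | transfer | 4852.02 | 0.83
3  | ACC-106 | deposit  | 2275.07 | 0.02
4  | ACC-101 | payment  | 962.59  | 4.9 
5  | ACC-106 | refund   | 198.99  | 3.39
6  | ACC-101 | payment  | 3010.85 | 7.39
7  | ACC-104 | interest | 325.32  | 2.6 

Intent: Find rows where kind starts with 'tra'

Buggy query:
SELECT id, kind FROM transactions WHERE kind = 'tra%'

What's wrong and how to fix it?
Bug: Wildcards only work with LIKE; '=' treats '%' as a literal character

Fix: Replace '=' with LIKE so 'tra%' is treated as a pattern

Corrected query:
SELECT id, kind FROM transactions WHERE kind LIKE 'tra%'

Result:
id | kind    
---+---------
2  | transfer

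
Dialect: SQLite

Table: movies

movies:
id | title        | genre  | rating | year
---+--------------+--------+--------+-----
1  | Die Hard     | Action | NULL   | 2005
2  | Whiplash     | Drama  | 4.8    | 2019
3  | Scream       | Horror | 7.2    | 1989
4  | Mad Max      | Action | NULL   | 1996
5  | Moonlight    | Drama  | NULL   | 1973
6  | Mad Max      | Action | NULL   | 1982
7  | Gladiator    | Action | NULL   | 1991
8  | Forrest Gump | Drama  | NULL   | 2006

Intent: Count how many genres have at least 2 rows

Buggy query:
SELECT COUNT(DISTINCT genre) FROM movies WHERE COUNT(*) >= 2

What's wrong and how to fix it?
Bug: WHERE filters individual rows, not groups, so a group-level COUNT is invalid there

Fix: Use a subquery that GROUPs and filters with HAVING, then count its rows

Corrected query:
SELECT COUNT(*) FROM (SELECT genre FROM movies GROUP BY genre HAVING COUNT(*) >= 2)

Result:
COUNT(*)
--------
2       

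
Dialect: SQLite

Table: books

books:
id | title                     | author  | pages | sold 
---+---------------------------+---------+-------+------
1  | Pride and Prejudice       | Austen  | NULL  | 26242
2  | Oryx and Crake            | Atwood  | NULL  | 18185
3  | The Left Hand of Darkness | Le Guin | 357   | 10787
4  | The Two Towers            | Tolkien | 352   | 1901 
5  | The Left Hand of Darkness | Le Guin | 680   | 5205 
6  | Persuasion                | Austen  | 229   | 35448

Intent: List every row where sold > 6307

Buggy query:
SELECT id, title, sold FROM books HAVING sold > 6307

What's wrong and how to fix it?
Bug: This is a non-aggregate query (no GROUP BY, no aggregates), so in SQLite the HAVING clause is invalid here; a row-level condition belongs in WHERE

Fix: Use WHERE for row-level filtering

Corrected query:
SELECT id, title, sold FROM books WHERE sold > 6307

Result:
id | title                     | sold 
---+---------------------------+------
1  | Pride and Prejudice       | 26242
2  | Oryx and Crake            | 18185
3  | The Left Hand of Darkness | 10787
6  | Persuasion                | 35448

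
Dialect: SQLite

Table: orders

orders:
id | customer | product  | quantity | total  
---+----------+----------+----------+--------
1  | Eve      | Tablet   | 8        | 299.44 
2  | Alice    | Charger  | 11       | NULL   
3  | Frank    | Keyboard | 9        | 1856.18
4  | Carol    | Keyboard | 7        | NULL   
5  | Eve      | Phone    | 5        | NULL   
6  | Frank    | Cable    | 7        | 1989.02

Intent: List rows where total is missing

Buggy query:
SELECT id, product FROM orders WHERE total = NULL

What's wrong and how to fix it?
Bug: Comparing to NULL with '=' never matches; NULL = NULL is unknown, not true

Fix: Use IS NULL to test for NULL

Corrected query:
SELECT id, product FROM orders WHERE total IS NULL

Result:
id | product 
---+---------
2  | Charger 
4  | Keyboard
5  | Phone   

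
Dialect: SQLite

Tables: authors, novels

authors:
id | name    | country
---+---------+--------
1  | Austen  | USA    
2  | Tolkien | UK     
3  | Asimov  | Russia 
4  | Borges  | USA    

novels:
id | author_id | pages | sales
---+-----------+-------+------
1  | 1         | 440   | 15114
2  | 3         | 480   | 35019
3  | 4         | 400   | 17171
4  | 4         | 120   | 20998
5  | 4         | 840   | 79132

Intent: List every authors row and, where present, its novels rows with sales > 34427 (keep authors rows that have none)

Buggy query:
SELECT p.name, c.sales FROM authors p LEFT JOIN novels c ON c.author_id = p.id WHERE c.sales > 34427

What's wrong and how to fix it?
Bug: A WHERE condition on the right-hand table after LEFT JOIN drops unmatched parents

Fix: Move the right-table condition into the ON clause so unmatched parents are kept

Corrected query:
SELECT p.name, c.sales FROM authors p LEFT JOIN novels c ON c.author_id = p.id AND c.sales > 34427

Result:
name    | sales
--------+------
Austen  | NULL 
Tolkien | NULL 
Asimov  | 35019
Borges  | 79132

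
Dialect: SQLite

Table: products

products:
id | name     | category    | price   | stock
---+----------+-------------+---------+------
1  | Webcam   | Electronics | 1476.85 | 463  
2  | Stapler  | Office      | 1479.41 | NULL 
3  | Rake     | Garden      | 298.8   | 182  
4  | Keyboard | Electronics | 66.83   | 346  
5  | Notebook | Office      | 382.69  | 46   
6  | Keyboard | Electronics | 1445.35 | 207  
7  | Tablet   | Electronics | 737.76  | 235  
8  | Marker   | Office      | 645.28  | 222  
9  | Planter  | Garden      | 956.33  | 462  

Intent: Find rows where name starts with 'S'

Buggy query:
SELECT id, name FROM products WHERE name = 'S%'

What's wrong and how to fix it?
Bug: '=' compares the literal string including the % character; pattern matching needs LIKE

Fix: Replace '=' with LIKE so 'S%' is treated as a pattern

Corrected query:
SELECT id, name FROM products WHERE name LIKE 'S%'

Result:
id | name   
---+--------
2  | Stapler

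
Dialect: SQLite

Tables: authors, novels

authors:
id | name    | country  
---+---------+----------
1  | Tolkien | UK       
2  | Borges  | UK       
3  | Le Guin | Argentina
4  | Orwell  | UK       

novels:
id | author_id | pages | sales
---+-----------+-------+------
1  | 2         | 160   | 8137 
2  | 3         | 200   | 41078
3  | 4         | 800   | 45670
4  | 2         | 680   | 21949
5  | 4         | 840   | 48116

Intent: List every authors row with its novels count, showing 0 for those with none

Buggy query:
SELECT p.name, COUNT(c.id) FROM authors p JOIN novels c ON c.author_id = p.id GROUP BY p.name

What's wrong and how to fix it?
Bug: An inner join excludes parents with zero children

Fix: Switch to LEFT JOIN to retain unmatched parent rows

Corrected query:
SELECT p.name, COUNT(c.id) FROM authors p LEFT JOIN novels c ON c.author_id = p.id GROUP BY p.name

Result:
name    | COUNT(c.id)
--------+------------
Borges  | 2          
Le Guin | 1          
Orwell  | 2          
Tolkien | 0          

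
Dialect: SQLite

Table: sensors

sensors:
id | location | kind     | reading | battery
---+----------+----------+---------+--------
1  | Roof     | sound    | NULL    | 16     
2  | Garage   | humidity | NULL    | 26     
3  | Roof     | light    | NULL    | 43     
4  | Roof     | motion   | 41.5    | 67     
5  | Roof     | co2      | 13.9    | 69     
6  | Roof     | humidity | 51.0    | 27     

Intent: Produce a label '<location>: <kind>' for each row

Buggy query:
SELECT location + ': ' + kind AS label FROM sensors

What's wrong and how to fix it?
Bug: '+' is numeric addition; on text columns SQLite converts them to 0 instead of concatenating

Fix: Use the || operator for string concatenation

Corrected query:
SELECT location || ': ' || kind AS label FROM sensors

Result:
label           
----------------
Roof: sound     
Garage: humidity
Roof: light     
Roof: motion    
Roof: co2       
Roof: humidity  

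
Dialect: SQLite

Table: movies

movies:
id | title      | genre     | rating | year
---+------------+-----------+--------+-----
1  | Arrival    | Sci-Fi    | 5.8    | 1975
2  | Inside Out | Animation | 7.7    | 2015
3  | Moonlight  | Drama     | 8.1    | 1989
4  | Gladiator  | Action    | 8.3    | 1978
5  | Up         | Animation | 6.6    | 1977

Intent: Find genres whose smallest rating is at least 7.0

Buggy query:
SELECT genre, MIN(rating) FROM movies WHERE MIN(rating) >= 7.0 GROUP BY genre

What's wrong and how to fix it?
Bug: Aggregates like MIN are computed per group after WHERE runs

Fix: Replace WHERE with HAVING after the GROUP BY

Corrected query:
SELECT genre, MIN(rating) FROM movies GROUP BY genre HAVING MIN(rating) >= 7.0

Result:
genre  | MIN(rating)
-------+------------
Action | 8.3        
Drama  | 8.1        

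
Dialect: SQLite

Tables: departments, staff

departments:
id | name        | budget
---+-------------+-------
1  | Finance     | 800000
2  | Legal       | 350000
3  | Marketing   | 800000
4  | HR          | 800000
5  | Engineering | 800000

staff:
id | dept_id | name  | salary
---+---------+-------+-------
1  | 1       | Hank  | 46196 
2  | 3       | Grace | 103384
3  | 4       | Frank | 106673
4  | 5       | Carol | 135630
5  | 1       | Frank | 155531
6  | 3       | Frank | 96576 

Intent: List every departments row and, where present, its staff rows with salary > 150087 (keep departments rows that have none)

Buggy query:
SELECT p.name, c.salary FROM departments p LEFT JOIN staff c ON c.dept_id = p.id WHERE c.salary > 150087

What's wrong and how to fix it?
Bug: Filtering c.salary in WHERE discards the NULL rows produced by LEFT JOIN, turning it into an inner join

Fix: Move the right-table condition into the ON clause so unmatched parents are kept

Corrected query:
SELECT p.name, c.salary FROM departments p LEFT JOIN staff c ON c.dept_id = p.id AND c.salary > 150087

Result:
name        | salary
------------+-------
Finance     | 155531
Legal       | NULL  
Marketing   | NULL  
HR          | NULL  
Engineering | NULL  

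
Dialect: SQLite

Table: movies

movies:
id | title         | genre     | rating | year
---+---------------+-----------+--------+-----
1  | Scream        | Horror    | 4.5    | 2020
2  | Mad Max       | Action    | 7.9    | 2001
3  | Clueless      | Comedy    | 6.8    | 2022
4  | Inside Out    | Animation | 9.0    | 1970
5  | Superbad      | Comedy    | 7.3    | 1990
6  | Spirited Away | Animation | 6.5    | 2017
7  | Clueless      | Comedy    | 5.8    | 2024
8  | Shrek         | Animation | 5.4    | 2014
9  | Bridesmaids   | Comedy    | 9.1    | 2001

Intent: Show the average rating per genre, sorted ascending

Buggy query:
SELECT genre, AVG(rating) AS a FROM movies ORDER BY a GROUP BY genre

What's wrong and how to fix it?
Bug: ORDER BY appears before GROUP BY; SQL clause order requires GROUP BY first

Fix: Reorder: SELECT … FROM … GROUP BY … ORDER BY …

Corrected query:
SELECT genre, AVG(rating) AS a FROM movies GROUP BY genre ORDER BY a

Result:
genre     | a       
----------+---------
Horror    | 4.5     
Animation | 6.966667
Comedy    | 7.25    
Action    | 7.9     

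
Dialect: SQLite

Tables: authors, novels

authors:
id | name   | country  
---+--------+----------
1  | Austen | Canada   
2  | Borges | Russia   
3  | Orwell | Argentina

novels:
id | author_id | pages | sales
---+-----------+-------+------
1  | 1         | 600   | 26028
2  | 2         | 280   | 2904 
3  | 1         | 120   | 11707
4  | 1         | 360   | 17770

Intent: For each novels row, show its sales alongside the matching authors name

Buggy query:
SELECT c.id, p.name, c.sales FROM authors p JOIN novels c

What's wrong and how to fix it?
Bug: Missing join condition: each novels row is matched to all authors rows instead of just its own

Fix: Specify the join condition linking the foreign key to the parent id

Corrected query:
SELECT c.id, p.name, c.sales FROM authors p JOIN novels c ON c.author_id = p.id

Result:
id | name   | sales
---+--------+------
1  | Austen | 26028
2  | Borges | 2904 
3  | Austen | 11707
4  | Austen | 17770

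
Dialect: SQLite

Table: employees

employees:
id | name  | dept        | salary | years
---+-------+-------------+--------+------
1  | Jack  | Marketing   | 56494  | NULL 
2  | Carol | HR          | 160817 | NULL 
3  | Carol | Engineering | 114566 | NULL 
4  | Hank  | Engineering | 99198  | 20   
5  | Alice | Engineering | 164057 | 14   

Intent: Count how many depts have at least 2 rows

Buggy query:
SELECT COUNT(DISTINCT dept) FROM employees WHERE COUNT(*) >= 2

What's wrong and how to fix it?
Bug: WHERE filters individual rows, not groups, so a group-level COUNT is invalid there

Fix: Use a subquery that GROUPs and filters with HAVING, then count its rows

Corrected query:
SELECT COUNT(*) FROM (SELECT dept FROM employees GROUP BY dept HAVING COUNT(*) >= 2)

Result:
COUNT(*)
--------
1       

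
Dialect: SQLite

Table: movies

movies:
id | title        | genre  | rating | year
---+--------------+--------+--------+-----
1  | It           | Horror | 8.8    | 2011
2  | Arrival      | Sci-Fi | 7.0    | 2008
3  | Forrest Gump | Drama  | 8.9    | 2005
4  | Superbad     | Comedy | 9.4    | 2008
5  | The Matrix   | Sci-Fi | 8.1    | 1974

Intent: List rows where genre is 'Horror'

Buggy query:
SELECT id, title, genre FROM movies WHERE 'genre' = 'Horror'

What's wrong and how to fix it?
Bug: 'genre' in single quotes is a string literal, not the column; the comparison is literal-vs-literal and never true

Fix: Reference the column as genre without single quotes

Corrected query:
SELECT id, title, genre FROM movies WHERE genre = 'Horror'

Result:
id | title | genre 
---+-------+-------
1  | It    | Horror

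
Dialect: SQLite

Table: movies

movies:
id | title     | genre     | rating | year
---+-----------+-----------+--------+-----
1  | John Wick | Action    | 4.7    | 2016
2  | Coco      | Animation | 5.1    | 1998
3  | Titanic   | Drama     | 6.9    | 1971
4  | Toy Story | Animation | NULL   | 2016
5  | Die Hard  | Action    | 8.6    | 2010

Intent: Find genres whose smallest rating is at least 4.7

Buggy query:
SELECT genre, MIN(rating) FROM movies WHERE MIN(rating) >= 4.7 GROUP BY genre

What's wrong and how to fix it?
Bug: MIN() in WHERE is a misuse of aggregate

Fix: Use HAVING for the per-group MIN condition

Corrected query:
SELECT genre, MIN(rating) FROM movies GROUP BY genre HAVING MIN(rating) >= 4.7

Result:
genre     | MIN(rating)
----------+------------
Action    | 4.7        
Animation | 5.1        
Drama     | 6.9        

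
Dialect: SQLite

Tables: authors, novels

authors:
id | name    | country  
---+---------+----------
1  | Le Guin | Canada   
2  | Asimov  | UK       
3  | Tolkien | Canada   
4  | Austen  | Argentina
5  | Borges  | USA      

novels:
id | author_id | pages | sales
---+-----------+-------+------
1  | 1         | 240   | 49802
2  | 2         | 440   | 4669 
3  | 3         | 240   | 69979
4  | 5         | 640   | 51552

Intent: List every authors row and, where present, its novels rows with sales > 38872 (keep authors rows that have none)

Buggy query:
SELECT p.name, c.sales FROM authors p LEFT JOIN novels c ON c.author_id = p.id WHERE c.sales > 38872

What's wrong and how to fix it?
Bug: Filtering c.sales in WHERE discards the NULL rows produced by LEFT JOIN, turning it into an inner join

Fix: Put 'c.sales > 38872' in the JOIN's ON clause instead of WHERE

Corrected query:
SELECT p.name, c.sales FROM authors p LEFT JOIN novels c ON c.author_id = p.id AND c.sales > 38872

Result:
name    | sales
--------+------
Le Guin | 49802
Asimov  | NULL 
Tolkien | 69979
Austen  | NULL 
Borges  | 51552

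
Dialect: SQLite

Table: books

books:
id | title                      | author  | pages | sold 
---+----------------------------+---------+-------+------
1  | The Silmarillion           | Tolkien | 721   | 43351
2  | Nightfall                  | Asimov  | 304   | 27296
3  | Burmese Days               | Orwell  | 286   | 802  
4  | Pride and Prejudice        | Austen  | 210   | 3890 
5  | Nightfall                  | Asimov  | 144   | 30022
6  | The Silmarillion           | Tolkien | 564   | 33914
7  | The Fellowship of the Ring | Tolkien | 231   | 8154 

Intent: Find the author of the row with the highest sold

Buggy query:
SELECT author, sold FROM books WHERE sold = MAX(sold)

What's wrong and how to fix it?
Bug: WHERE is evaluated per row; an aggregate over the whole table isn't defined there

Fix: Wrap MAX in a scalar subquery so WHERE compares against a single value

Corrected query:
SELECT author, sold FROM books WHERE sold = (SELECT MAX(sold) FROM books)

Result:
author  | sold 
--------+------
Tolkien | 43351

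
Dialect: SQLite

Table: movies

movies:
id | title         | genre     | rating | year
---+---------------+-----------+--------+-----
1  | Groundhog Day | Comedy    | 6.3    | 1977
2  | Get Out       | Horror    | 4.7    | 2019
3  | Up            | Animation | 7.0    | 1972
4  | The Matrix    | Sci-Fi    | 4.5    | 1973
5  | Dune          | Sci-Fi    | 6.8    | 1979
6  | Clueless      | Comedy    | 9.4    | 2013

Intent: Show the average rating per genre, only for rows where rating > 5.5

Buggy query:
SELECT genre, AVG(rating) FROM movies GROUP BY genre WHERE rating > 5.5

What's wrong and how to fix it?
Bug: WHERE cannot follow GROUP BY

Fix: Place WHERE between FROM and GROUP BY

Corrected query:
SELECT genre, AVG(rating) FROM movies WHERE rating > 5.5 GROUP BY genre

Result:
genre     | AVG(rating)
----------+------------
Animation | 7          
Comedy    | 7.85       
Sci-Fi    | 6.8        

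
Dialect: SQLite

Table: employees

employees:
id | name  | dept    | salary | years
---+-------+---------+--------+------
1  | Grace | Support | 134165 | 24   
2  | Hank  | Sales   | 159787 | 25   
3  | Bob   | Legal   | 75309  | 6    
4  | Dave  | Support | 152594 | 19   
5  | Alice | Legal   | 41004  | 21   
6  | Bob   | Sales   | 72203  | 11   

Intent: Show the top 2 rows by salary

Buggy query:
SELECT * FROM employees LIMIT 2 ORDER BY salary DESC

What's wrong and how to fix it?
Bug: LIMIT must come after ORDER BY

Fix: Sort with ORDER BY, then apply LIMIT

Corrected query:
SELECT * FROM employees ORDER BY salary DESC LIMIT 2

Result:
id | name | dept    | salary | years
---+------+---------+--------+------
2  | Hank | Sales   | 159787 | 25   
4  | Dave | Support | 152594 | 19   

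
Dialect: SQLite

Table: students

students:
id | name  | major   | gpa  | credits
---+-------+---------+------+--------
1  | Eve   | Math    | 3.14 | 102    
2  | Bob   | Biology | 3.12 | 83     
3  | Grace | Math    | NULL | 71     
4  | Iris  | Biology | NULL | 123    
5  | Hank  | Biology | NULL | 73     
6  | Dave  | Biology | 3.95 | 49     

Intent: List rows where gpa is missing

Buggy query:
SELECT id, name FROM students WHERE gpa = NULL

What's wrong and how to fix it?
Bug: '= NULL' is always unknown in SQL three-valued logic, so no rows match

Fix: Replace '= NULL' with 'IS NULL'

Corrected query:
SELECT id, name FROM students WHERE gpa IS NULL

Result:
id | name 
---+------
3  | Grace
4  | Iris 
5  | Hank 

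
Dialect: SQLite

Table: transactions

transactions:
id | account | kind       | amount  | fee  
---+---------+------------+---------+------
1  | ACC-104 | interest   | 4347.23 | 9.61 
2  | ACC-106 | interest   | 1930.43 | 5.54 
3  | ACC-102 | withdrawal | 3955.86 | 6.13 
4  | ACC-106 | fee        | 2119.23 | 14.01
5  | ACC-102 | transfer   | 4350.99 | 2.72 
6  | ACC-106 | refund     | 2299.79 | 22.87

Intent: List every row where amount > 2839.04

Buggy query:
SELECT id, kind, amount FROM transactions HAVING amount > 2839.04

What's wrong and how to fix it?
Bug: This is a non-aggregate query (no GROUP BY, no aggregates), so in SQLite the HAVING clause is invalid here; a row-level condition belongs in WHERE

Fix: Use WHERE for row-level filtering

Corrected query:
SELECT id, kind, amount FROM transactions WHERE amount > 2839.04

Result:
id | kind       | amount 
---+------------+--------
1  | interest   | 4347.23
3  | withdrawal | 3955.86
5  | transfer   | 4350.99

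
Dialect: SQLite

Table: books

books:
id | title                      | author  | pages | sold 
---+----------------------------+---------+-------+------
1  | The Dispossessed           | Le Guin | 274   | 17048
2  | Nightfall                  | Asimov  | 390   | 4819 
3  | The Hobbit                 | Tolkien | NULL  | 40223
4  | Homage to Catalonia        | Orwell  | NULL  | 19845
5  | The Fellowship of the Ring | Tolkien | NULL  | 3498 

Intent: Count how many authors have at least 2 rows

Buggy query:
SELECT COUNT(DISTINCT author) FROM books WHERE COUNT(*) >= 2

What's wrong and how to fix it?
Bug: WHERE filters individual rows, not groups, so a group-level COUNT is invalid there

Fix: Group first with HAVING COUNT(*) >= 2, then COUNT the resulting groups

Corrected query:
SELECT COUNT(*) FROM (SELECT author FROM books GROUP BY author HAVING COUNT(*) >= 2)

Result:
COUNT(*)
--------
1       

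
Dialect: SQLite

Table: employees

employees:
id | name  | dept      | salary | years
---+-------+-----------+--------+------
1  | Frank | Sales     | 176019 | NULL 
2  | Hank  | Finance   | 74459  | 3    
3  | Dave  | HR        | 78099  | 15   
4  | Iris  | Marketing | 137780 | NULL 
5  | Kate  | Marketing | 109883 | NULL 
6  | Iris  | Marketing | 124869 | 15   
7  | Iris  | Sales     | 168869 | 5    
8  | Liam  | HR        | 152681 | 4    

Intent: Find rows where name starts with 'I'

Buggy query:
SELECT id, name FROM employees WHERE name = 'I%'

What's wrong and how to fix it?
Bug: Wildcards only work with LIKE; '=' treats '%' as a literal character

Fix: Use LIKE for wildcard pattern matching

Corrected query:
SELECT id, name FROM employees WHERE name LIKE 'I%'

Result:
id | name
---+-----
4  | Iris
6  | Iris
7  | Iris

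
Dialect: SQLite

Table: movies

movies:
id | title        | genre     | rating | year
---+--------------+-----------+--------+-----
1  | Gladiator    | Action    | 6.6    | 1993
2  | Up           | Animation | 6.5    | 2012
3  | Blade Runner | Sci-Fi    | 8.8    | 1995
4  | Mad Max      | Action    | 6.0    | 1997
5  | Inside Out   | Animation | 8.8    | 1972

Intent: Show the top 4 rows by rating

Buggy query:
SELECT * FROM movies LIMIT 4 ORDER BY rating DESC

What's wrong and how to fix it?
Bug: LIMIT must come after ORDER BY

Fix: Sort with ORDER BY, then apply LIMIT

Corrected query:
SELECT * FROM movies ORDER BY rating DESC LIMIT 4

Result:
id | title        | genre     | rating | year
---+--------------+-----------+--------+-----
3  | Blade Runner | Sci-Fi    | 8.8    | 1995
5  | Inside Out   | Animation | 8.8    | 1972
1  | Gladiator    | Action    | 6.6    | 1993
2  | Up           | Animation | 6.5    | 2012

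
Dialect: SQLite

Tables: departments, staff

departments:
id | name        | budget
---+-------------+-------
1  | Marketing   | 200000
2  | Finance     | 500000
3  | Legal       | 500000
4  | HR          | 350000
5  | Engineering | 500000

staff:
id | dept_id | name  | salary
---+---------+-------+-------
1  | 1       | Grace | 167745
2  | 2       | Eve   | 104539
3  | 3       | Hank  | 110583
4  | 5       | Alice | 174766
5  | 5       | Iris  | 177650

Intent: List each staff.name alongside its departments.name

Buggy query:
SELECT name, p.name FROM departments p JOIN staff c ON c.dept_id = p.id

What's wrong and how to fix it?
Bug: Both tables have a 'name' column; the unqualified reference is ambiguous

Fix: Qualify the column with its table alias (c.name)

Corrected query:
SELECT c.name, p.name FROM departments p JOIN staff c ON c.dept_id = p.id

Result:
name  | name       
------+------------
Grace | Marketing  
Eve   | Finance    
Hank  | Legal      
Alice | Engineering
Iris  | Engineering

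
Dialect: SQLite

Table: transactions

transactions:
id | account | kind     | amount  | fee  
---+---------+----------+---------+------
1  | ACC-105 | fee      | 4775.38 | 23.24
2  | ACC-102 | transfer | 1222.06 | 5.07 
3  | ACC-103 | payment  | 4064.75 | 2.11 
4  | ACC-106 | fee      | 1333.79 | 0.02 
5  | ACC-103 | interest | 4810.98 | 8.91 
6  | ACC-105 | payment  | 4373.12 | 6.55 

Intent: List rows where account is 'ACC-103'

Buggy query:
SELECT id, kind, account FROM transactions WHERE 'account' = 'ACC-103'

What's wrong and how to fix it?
Bug: Single quotes denote string literals in SQL; the column name is being compared as a constant string

Fix: Reference the column as account without single quotes

Corrected query:
SELECT id, kind, account FROM transactions WHERE account = 'ACC-103'

Result:
id | kind     | account
---+----------+--------
3  | payment  | ACC-103
5  | interest | ACC-103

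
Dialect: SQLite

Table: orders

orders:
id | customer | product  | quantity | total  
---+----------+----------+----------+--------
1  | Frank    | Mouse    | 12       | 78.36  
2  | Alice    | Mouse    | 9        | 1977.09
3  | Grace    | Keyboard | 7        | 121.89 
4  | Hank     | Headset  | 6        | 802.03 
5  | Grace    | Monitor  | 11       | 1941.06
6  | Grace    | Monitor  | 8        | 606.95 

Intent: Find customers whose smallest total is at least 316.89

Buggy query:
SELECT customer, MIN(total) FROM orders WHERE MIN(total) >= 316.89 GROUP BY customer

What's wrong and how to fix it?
Bug: Aggregates like MIN are computed per group after WHERE runs

Fix: Replace WHERE with HAVING after the GROUP BY

Corrected query:
SELECT customer, MIN(total) FROM orders GROUP BY customer HAVING MIN(total) >= 316.89

Result:
customer | MIN(total)
---------+-----------
Alice    | 1977.09   
Hank     | 802.03    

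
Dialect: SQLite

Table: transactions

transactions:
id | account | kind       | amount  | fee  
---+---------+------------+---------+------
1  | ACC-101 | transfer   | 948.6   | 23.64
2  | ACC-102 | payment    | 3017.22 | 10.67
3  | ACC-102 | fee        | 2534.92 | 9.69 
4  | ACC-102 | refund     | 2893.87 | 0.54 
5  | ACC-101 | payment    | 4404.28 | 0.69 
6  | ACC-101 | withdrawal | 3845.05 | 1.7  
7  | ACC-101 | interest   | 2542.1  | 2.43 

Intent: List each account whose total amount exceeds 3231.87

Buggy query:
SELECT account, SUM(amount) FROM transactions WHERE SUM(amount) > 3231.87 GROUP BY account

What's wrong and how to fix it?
Bug: Aggregate functions cannot appear in a WHERE clause

Fix: Move the aggregate condition to a HAVING clause

Corrected query:
SELECT account, SUM(amount) FROM transactions GROUP BY account HAVING SUM(amount) > 3231.87

Result:
account | SUM(amount)
--------+------------
ACC-101 | 11740.03   
ACC-102 | 8446.01    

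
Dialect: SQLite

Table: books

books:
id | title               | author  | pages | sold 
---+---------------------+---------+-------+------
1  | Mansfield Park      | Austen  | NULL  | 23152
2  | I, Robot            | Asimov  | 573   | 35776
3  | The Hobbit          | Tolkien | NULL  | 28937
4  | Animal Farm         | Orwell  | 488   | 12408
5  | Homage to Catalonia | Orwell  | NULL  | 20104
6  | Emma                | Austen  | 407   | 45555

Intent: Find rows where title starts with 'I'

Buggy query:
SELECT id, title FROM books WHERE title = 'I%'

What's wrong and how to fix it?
Bug: Wildcards only work with LIKE; '=' treats '%' as a literal character

Fix: Replace '=' with LIKE so 'I%' is treated as a pattern

Corrected query:
SELECT id, title FROM books WHERE title LIKE 'I%'

Result:
id | title   
---+---------
2  | I, Robot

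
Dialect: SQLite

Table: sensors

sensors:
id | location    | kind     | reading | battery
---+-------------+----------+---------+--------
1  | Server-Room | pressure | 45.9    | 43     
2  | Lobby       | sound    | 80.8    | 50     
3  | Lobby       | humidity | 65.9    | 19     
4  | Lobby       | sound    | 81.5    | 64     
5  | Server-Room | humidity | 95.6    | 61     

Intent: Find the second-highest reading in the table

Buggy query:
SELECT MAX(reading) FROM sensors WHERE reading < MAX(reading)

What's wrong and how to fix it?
Bug: The inner MAX is an aggregate inside WHERE, which is not allowed

Fix: Compute the overall MAX in a subquery, then take MAX of rows below it

Corrected query:
SELECT MAX(reading) FROM sensors WHERE reading < (SELECT MAX(reading) FROM sensors)

Result:
MAX(reading)
------------
81.5        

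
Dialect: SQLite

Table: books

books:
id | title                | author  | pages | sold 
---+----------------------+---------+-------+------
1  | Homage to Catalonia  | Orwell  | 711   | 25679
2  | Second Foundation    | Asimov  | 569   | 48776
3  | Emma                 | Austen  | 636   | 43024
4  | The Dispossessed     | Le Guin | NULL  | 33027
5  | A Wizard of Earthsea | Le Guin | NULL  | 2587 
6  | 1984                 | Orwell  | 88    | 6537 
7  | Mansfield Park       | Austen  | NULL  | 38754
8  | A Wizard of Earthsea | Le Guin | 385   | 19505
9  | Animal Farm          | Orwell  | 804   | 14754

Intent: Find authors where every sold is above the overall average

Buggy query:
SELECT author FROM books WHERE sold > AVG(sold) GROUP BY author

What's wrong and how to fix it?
Bug: AVG() is an aggregate; it can't sit directly in WHERE

Fix: Compute the overall average in a scalar subquery and compare each group's MIN against it in HAVING

Corrected query:
SELECT author FROM books GROUP BY author HAVING MIN(sold) > (SELECT AVG(sold) FROM books)

Result:
author
------
Asimov
Austen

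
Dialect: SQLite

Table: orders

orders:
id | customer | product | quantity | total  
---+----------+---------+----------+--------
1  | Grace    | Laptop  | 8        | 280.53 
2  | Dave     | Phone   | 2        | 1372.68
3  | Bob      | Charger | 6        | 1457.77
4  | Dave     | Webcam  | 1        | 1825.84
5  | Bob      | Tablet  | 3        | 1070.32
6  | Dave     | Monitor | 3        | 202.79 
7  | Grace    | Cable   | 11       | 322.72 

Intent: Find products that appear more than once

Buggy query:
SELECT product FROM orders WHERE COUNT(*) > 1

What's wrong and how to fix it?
Bug: COUNT(*) is an aggregate and cannot be used in WHERE

Fix: Group first, then use HAVING for the count condition

Corrected query:
SELECT product FROM orders GROUP BY product HAVING COUNT(*) > 1

Result:
(no rows)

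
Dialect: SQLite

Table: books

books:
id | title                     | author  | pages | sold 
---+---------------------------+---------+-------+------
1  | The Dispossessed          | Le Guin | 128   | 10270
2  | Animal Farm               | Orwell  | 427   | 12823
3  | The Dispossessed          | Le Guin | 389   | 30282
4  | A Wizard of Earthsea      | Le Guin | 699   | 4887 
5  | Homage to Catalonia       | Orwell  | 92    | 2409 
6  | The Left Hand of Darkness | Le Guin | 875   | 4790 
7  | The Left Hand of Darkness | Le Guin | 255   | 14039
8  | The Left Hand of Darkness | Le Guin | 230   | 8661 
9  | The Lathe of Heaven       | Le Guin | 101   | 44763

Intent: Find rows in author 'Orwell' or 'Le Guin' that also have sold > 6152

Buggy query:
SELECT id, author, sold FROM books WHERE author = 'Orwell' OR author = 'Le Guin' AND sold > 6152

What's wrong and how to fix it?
Bug: AND binds tighter than OR, so this parses as author = 'Orwell' OR (author = 'Le Guin' AND sold > 6152)

Fix: Group the OR with parentheses (or use IN), then AND the threshold

Corrected query:
SELECT id, author, sold FROM books WHERE (author = 'Orwell' OR author = 'Le Guin') AND sold > 6152

Result:
id | author  | sold 
---+---------+------
1  | Le Guin | 10270
2  | Orwell  | 12823
3  | Le Guin | 30282
7  | Le Guin | 14039
8  | Le Guin | 8661 
9  | Le Guin | 44763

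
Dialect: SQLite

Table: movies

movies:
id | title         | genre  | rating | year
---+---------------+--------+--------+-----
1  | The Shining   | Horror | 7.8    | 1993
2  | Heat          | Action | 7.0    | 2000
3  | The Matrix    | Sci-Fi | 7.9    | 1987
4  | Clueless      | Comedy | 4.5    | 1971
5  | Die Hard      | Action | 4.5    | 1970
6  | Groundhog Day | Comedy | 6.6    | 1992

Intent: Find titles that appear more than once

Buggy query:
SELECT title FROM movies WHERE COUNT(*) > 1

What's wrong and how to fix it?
Bug: COUNT(*) is an aggregate and cannot be used in WHERE

Fix: GROUP BY title, then filter groups with HAVING COUNT(*) > 1

Corrected query:
SELECT title FROM movies GROUP BY title HAVING COUNT(*) > 1

Result:
(no rows)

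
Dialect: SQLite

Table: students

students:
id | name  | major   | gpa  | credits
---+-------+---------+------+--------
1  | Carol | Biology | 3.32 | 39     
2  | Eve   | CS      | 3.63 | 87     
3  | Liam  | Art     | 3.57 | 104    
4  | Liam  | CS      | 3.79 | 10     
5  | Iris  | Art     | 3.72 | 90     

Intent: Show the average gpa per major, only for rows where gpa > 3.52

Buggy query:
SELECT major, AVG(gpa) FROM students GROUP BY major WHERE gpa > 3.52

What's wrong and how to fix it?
Bug: WHERE cannot follow GROUP BY

Fix: Place WHERE between FROM and GROUP BY

Corrected query:
SELECT major, AVG(gpa) FROM students WHERE gpa > 3.52 GROUP BY major

Result:
major | AVG(gpa)
------+---------
Art   | 3.645   
CS    | 3.71    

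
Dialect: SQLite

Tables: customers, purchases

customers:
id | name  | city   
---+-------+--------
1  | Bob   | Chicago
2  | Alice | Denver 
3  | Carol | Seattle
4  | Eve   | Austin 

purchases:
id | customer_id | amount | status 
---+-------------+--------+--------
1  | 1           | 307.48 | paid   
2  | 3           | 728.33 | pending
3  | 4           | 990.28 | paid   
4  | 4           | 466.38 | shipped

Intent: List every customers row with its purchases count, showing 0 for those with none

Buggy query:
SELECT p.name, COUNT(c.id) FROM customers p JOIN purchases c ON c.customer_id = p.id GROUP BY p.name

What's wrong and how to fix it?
Bug: An inner join excludes parents with zero children

Fix: Use LEFT JOIN so parents without children still appear (COUNT(c.id) gives 0)

Corrected query:
SELECT p.name, COUNT(c.id) FROM customers p LEFT JOIN purchases c ON c.customer_id = p.id GROUP BY p.name

Result:
name  | COUNT(c.id)
------+------------
Alice | 0          
Bob   | 1          
Carol | 1          
Eve   | 2          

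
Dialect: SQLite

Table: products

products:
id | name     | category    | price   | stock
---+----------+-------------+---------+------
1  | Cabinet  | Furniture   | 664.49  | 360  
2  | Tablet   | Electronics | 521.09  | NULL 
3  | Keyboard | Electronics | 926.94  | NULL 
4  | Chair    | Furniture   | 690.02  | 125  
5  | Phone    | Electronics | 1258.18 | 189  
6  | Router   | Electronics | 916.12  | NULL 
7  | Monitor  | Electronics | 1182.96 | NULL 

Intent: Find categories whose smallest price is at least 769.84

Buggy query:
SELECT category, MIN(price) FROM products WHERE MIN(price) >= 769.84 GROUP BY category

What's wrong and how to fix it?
Bug: MIN() in WHERE is a misuse of aggregate

Fix: Replace WHERE with HAVING after the GROUP BY

Corrected query:
SELECT category, MIN(price) FROM products GROUP BY category HAVING MIN(price) >= 769.84

Result:
(no rows)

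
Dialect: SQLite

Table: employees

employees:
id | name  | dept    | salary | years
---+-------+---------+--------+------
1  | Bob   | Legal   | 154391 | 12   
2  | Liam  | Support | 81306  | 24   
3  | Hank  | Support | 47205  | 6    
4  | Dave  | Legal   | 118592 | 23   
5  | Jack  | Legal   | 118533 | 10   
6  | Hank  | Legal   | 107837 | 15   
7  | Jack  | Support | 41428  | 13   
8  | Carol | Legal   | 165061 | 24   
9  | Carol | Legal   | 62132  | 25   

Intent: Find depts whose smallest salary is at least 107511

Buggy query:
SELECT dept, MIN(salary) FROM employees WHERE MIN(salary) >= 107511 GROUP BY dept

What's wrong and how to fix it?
Bug: MIN() in WHERE is a misuse of aggregate

Fix: Replace WHERE with HAVING after the GROUP BY

Corrected query:
SELECT dept, MIN(salary) FROM employees GROUP BY dept HAVING MIN(salary) >= 107511

Result:
(no rows)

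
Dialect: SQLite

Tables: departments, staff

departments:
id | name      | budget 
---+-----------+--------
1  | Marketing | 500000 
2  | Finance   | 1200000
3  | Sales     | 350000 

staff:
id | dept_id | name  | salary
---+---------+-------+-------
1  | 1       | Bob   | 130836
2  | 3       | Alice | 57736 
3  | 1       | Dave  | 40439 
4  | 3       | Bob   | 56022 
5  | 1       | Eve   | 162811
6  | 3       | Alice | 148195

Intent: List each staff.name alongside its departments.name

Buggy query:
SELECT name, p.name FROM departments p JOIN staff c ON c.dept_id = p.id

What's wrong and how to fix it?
Bug: Both tables have a 'name' column; the unqualified reference is ambiguous

Fix: Qualify the column with its table alias (c.name)

Corrected query:
SELECT c.name, p.name FROM departments p JOIN staff c ON c.dept_id = p.id

Result:
name  | name     
------+----------
Bob   | Marketing
Alice | Sales    
Dave  | Marketing
Bob   | Sales    
Eve   | Marketing
Alice | Sales    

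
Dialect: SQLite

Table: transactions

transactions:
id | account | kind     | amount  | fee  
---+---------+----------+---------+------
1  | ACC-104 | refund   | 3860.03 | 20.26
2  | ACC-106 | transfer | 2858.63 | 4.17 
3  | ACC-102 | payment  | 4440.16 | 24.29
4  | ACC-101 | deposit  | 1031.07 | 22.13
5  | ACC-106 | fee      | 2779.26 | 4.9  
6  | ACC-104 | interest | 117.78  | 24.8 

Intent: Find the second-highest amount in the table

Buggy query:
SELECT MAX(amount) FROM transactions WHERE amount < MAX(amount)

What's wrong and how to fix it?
Bug: The inner MAX is an aggregate inside WHERE, which is not allowed

Fix: Put the inner MAX in a scalar subquery

Corrected query:
SELECT MAX(amount) FROM transactions WHERE amount < (SELECT MAX(amount) FROM transactions)

Result:
MAX(amount)
-----------
3860.03    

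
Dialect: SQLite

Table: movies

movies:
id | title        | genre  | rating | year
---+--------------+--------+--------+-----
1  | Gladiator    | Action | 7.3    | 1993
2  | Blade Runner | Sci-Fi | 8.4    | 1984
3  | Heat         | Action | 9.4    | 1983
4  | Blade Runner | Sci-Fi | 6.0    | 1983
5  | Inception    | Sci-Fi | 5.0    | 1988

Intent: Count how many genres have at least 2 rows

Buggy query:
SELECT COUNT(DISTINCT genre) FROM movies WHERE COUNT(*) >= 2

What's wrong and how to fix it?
Bug: WHERE filters individual rows, not groups, so a group-level COUNT is invalid there

Fix: Use a subquery that GROUPs and filters with HAVING, then count its rows

Corrected query:
SELECT COUNT(*) FROM (SELECT genre FROM movies GROUP BY genre HAVING COUNT(*) >= 2)

Result:
COUNT(*)
--------
2       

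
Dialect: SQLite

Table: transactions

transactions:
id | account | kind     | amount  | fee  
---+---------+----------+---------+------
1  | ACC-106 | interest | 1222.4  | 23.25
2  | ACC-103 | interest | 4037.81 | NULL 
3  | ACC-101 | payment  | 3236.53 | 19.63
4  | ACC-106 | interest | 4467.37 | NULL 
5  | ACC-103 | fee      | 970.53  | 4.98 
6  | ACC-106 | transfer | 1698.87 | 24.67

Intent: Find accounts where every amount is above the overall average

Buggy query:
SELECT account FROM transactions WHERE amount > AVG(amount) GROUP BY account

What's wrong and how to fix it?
Bug: AVG() is an aggregate; it can't sit directly in WHERE

Fix: Compute the overall average in a scalar subquery and compare each group's MIN against it in HAVING

Corrected query:
SELECT account FROM transactions GROUP BY account HAVING MIN(amount) > (SELECT AVG(amount) FROM transactions)

Result:
account
-------
ACC-101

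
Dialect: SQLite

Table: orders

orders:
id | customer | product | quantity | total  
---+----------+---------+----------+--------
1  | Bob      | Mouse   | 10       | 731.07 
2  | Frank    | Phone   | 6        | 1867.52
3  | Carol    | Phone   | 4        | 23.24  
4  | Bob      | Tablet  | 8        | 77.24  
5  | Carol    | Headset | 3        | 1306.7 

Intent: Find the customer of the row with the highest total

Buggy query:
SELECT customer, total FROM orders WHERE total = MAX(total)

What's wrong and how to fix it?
Bug: MAX(total) is an aggregate and cannot be used directly in WHERE

Fix: Use a subquery: WHERE total = (SELECT MAX(total) FROM orders)

Corrected query:
SELECT customer, total FROM orders WHERE total = (SELECT MAX(total) FROM orders)

Result:
customer | total  
---------+--------
Frank    | 1867.52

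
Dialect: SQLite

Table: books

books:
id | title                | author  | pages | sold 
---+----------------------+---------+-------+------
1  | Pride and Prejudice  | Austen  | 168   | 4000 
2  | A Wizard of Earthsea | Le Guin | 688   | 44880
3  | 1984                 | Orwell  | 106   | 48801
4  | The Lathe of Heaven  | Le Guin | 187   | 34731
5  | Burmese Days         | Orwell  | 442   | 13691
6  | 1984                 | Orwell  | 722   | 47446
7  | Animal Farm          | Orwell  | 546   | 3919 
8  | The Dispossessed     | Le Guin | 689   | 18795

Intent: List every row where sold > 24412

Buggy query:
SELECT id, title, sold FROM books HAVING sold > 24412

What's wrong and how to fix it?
Bug: HAVING filters the output of aggregation, but this query has no GROUP BY and no aggregate functions, so SQLite rejects it (HAVING clause on a non-aggregate query); the condition here is per row

Fix: Use WHERE for row-level filtering

Corrected query:
SELECT id, title, sold FROM books WHERE sold > 24412

Result:
id | title                | sold 
---+----------------------+------
2  | A Wizard of Earthsea | 44880
3  | 1984                 | 48801
4  | The Lathe of Heaven  | 34731
6  | 1984                 | 47446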